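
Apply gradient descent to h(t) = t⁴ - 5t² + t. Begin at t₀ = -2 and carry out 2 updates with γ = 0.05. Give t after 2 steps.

-1.615275

h′(t) = 4t³ - 10t + 1
t₁ = -2 − 0.05·(-11) = -1.45
t₂ = -1.45 − 0.05·3.3055 = -1.615275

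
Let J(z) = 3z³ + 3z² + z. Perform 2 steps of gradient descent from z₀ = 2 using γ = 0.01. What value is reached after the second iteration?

J′(z) = 9z² + 6z + 1
Step 1: J′(2) = 49; z₁ = 2 − 0.01·49 = 1.51
Step 2: J′(1.51) = 30.5809; z₂ = 1.51 − 0.01·30.5809 = 1.204191

1.204191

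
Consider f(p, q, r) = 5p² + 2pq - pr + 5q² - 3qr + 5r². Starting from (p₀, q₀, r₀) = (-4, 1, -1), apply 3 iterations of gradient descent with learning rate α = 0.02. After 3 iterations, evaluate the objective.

24.475867033344

∇f = (10p + 2q - r, 2p + 10q - 3r, -p - 3q + 10r)
Step 1: at (-4, 1, -1), ∇f = (-37, 5, -9) → (-4, 1, -1) − 0.02·(-37, 5, -9) = (-3.26, 0.9, -0.82)
Step 2: at (-3.26, 0.9, -0.82), ∇f = (-29.98, 4.94, -7.64) → (-3.26, 0.9, -0.82) − 0.02·(-29.98, 4.94, -7.64) = (-2.6604, 0.8012, -0.6672)
Step 3: at (-2.6604, 0.8012, -0.6672), ∇f = (-24.3344, 4.6928, -6.4152) → (-2.6604, 0.8012, -0.6672) − 0.02·(-24.3344, 4.6928, -6.4152) = (-2.173712, 0.707344, -0.538896)
f(-2.173712, 0.707344, -0.538896) = 24.475867033344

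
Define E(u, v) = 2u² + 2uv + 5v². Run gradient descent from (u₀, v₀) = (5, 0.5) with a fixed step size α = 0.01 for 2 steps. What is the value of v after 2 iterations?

∇E = (4u + 2v, 2u + 10v)
Step 1: at (5, 0.5), ∇E = (21, 15) → (5, 0.5) − 0.01·(21, 15) = (4.79, 0.35)
Step 2: at (4.79, 0.35), ∇E = (19.86, 13.08) → (4.79, 0.35) − 0.01·(19.86, 13.08) = (4.5914, 0.2192)
v = 0.2192

0.2192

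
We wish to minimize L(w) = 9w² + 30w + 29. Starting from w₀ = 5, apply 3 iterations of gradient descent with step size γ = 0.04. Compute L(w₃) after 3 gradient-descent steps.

L′(w) = 18w + 30
Step 1: L′(5) = 120; w₁ = 5 − 0.04·120 = 0.2
Step 2: L′(0.2) = 33.6; w₂ = 0.2 − 0.04·33.6 = -1.144
Step 3: L′(-1.144) = 9.408; w₃ = -1.144 − 0.04·9.408 = -1.52032
L(-1.52032) = 4.1927561216

4.1927561216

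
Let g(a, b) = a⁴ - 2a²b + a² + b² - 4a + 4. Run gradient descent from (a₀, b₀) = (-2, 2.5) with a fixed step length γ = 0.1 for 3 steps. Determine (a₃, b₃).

∇g = (4a³ - 4ab + 2a - 4, -2a² + 2b)
(a₁, b₁) = (-2, 2.5) − 0.1·(-20, -3) = (0, 2.8)
(a₂, b₂) = (0, 2.8) − 0.1·(-4, 5.6) = (0.4, 2.24)
(a₃, b₃) = (0.4, 2.24) − 0.1·(-6.528, 4.16) = (1.0528, 1.824)

(1.0528, 1.824)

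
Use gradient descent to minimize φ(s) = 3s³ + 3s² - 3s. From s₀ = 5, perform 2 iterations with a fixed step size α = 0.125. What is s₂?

φ′(s) = 9s² + 6s - 3
s₁ = 5 − 0.125·252 = -26.5
s₂ = -26.5 − 0.125·6158.25 = -796.28125

-796.28125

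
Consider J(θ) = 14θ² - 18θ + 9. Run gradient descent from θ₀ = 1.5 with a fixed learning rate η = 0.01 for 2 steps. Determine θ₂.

1.0872

J′(θ) = 28θ - 18
Step 1: J′(1.5) = 24; θ₁ = 1.5 − 0.01·24 = 1.26
Step 2: J′(1.26) = 17.28; θ₂ = 1.26 − 0.01·17.28 = 1.0872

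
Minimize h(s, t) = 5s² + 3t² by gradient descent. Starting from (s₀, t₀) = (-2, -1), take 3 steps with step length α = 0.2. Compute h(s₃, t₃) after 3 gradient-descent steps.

20.000192

∇h = (10s, 6t)
Step 1: at (-2, -1), ∇h = (-20, -6) → (-2, -1) − 0.2·(-20, -6) = (2, 0.2)
Step 2: at (2, 0.2), ∇h = (20, 1.2) → (2, 0.2) − 0.2·(20, 1.2) = (-2, -0.04)
Step 3: at (-2, -0.04), ∇h = (-20, -0.24) → (-2, -0.04) − 0.2·(-20, -0.24) = (2, 0.008)
h(2, 0.008) = 20.000192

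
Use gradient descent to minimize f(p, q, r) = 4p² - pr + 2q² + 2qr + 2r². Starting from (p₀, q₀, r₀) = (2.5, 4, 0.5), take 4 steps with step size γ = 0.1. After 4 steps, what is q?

0.7035

∇f = (8p - r, 4q + 2r, -p + 2q + 4r)
Step 1: at (2.5, 4, 0.5), ∇f = (19.5, 17, 7.5) → (2.5, 4, 0.5) − 0.1·(19.5, 17, 7.5) = (0.55, 2.3, -0.25)
Step 2: at (0.55, 2.3, -0.25), ∇f = (4.65, 8.7, 3.05) → (0.55, 2.3, -0.25) − 0.1·(4.65, 8.7, 3.05) = (0.085, 1.43, -0.555)
Step 3: at (0.085, 1.43, -0.555), ∇f = (1.235, 4.61, 0.555) → (0.085, 1.43, -0.555) − 0.1·(1.235, 4.61, 0.555) = (-0.0385, 0.969, -0.6105)
Step 4: at (-0.0385, 0.969, -0.6105), ∇f = (0.3025, 2.655, -0.4655) → (-0.0385, 0.969, -0.6105) − 0.1·(0.3025, 2.655, -0.4655) = (-0.06875, 0.7035, -0.56395)
q = 0.7035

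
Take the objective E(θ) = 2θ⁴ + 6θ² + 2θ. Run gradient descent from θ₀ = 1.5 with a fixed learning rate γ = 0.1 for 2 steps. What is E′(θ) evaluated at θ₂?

E′(θ) = 8θ³ + 12θ + 2
θ₁ = 1.5 − 0.1·47 = -3.2
θ₂ = -3.2 − 0.1·(-298.544) = 26.6544
E′(θ) at (26.6544) = 151816.301679337472

151816.301679337472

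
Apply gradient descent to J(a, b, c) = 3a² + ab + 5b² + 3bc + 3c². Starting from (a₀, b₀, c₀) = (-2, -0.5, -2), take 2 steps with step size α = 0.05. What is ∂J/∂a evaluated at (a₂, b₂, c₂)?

∇J = (6a + b, a + 10b + 3c, 3b + 6c)
Step 1: at (-2, -0.5, -2), ∇J = (-12.5, -13, -13.5) → (-2, -0.5, -2) − 0.05·(-12.5, -13, -13.5) = (-1.375, 0.15, -1.325)
Step 2: at (-1.375, 0.15, -1.325), ∇J = (-8.1, -3.85, -7.5) → (-1.375, 0.15, -1.325) − 0.05·(-8.1, -3.85, -7.5) = (-0.97, 0.3425, -0.95)
∂J/∂a at (-0.97, 0.3425, -0.95) = -5.4775

-5.4775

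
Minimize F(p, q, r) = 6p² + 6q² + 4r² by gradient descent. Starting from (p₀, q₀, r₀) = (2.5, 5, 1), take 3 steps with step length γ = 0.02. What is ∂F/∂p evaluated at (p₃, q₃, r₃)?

13.16928

∇F = (12p, 12q, 8r)
Step 1: at (2.5, 5, 1), ∇F = (30, 60, 8) → (2.5, 5, 1) − 0.02·(30, 60, 8) = (1.9, 3.8, 0.84)
Step 2: at (1.9, 3.8, 0.84), ∇F = (22.8, 45.6, 6.72) → (1.9, 3.8, 0.84) − 0.02·(22.8, 45.6, 6.72) = (1.444, 2.888, 0.7056)
Step 3: at (1.444, 2.888, 0.7056), ∇F = (17.328, 34.656, 5.6448) → (1.444, 2.888, 0.7056) − 0.02·(17.328, 34.656, 5.6448) = (1.09744, 2.19488, 0.592704)
∂F/∂p at (1.09744, 2.19488, 0.592704) = 13.16928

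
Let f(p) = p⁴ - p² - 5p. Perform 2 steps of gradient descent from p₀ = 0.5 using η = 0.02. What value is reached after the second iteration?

f′(p) = 4p³ - 2p - 5
Step 1: f′(0.5) = -5.5; p₁ = 0.5 − 0.02·(-5.5) = 0.61
Step 2: f′(0.61) = -5.312076; p₂ = 0.61 − 0.02·(-5.312076) = 0.71624152

0.71624152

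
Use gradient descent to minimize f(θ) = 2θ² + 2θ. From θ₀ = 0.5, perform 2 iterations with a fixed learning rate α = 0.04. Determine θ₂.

f′(θ) = 4θ + 2
θ₁ = 0.5 − 0.04·4 = 0.34
θ₂ = 0.34 − 0.04·3.36 = 0.2056

0.2056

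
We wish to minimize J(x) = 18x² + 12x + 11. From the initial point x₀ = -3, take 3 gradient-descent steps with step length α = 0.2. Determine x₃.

635.208

J′(x) = 36x + 12
Step 1: J′(-3) = -96; x₁ = -3 − 0.2·(-96) = 16.2
Step 2: J′(16.2) = 595.2; x₂ = 16.2 − 0.2·595.2 = -102.84
Step 3: J′(-102.84) = -3690.24; x₃ = -102.84 − 0.2·(-3690.24) = 635.208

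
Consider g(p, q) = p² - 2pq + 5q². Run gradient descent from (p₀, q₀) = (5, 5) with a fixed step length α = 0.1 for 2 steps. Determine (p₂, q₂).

∇g = (2p - 2q, -2p + 10q)
Step 1: at (5, 5), ∇g = (0, 40) → (5, 5) − 0.1·(0, 40) = (5, 1)
Step 2: at (5, 1), ∇g = (8, 0) → (5, 1) − 0.1·(8, 0) = (4.2, 1)

(4.2, 1)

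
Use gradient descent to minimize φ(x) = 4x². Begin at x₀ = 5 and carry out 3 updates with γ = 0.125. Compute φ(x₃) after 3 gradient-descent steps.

φ′(x) = 8x
x₁ = 5 − 0.125·40 = 0
x₂ = 0 − 0.125·0 = 0
x₃ = 0 − 0.125·0 = 0
φ(0) = 0

0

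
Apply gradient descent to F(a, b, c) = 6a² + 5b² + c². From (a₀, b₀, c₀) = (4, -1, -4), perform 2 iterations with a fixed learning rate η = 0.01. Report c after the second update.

-3.8416

∇F = (12a, 10b, 2c)
Step 1: at (4, -1, -4), ∇F = (48, -10, -8) → (4, -1, -4) − 0.01·(48, -10, -8) = (3.52, -0.9, -3.92)
Step 2: at (3.52, -0.9, -3.92), ∇F = (42.24, -9, -7.84) → (3.52, -0.9, -3.92) − 0.01·(42.24, -9, -7.84) = (3.0976, -0.81, -3.8416)
c = -3.8416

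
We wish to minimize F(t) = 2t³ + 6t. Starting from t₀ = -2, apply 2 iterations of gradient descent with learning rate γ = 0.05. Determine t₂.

F′(t) = 6t² + 6
Step 1: F′(-2) = 30; t₁ = -2 − 0.05·30 = -3.5
Step 2: F′(-3.5) = 79.5; t₂ = -3.5 − 0.05·79.5 = -7.475

-7.475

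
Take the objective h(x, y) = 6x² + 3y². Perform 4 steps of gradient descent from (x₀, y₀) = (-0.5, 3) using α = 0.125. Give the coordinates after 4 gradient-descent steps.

(-0.03125, 0.01171875)

∇h = (12x, 6y)
Step 1: at (-0.5, 3), ∇h = (-6, 18) → (-0.5, 3) − 0.125·(-6, 18) = (0.25, 0.75)
Step 2: at (0.25, 0.75), ∇h = (3, 4.5) → (0.25, 0.75) − 0.125·(3, 4.5) = (-0.125, 0.1875)
Step 3: at (-0.125, 0.1875), ∇h = (-1.5, 1.125) → (-0.125, 0.1875) − 0.125·(-1.5, 1.125) = (0.0625, 0.046875)
Step 4: at (0.0625, 0.046875), ∇h = (0.75, 0.28125) → (0.0625, 0.046875) − 0.125·(0.75, 0.28125) = (-0.03125, 0.01171875)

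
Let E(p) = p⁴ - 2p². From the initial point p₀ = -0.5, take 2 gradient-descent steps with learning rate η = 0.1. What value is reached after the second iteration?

-0.80015

E′(p) = 4p³ - 4p
p₁ = -0.5 − 0.1·1.5 = -0.65
p₂ = -0.65 − 0.1·1.5015 = -0.80015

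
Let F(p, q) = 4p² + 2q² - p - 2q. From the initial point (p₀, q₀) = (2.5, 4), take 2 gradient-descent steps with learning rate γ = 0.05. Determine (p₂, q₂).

∇F = (8p - 1, 4q - 2)
(p₁, q₁) = (2.5, 4) − 0.05·(19, 14) = (1.55, 3.3)
(p₂, q₂) = (1.55, 3.3) − 0.05·(11.4, 11.2) = (0.98, 2.74)

(0.98, 2.74)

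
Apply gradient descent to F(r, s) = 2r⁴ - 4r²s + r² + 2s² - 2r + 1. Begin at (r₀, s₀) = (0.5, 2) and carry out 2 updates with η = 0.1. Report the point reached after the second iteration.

∇F = (8r³ - 8rs + 2r - 2, -4r² + 4s)
Step 1: at (0.5, 2), ∇F = (-8, 7) → (0.5, 2) − 0.1·(-8, 7) = (1.3, 1.3)
Step 2: at (1.3, 1.3), ∇F = (4.656, -1.56) → (1.3, 1.3) − 0.1·(4.656, -1.56) = (0.8344, 1.456)

(0.8344, 1.456)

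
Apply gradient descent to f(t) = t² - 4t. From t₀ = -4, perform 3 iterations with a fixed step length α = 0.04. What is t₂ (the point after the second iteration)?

-3.0784

f′(t) = 2t - 4
t₁ = -4 − 0.04·(-12) = -3.52
t₂ = -3.52 − 0.04·(-11.04) = -3.0784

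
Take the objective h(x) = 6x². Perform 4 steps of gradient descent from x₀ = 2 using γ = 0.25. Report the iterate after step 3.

-16

h′(x) = 12x
Step 1: h′(2) = 24; x₁ = 2 − 0.25·24 = -4
Step 2: h′(-4) = -48; x₂ = -4 − 0.25·(-48) = 8
Step 3: h′(8) = 96; x₃ = 8 − 0.25·96 = -16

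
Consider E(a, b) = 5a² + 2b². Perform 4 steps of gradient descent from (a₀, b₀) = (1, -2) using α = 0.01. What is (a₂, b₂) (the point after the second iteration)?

∇E = (10a, 4b)
Step 1: at (1, -2), ∇E = (10, -8) → (1, -2) − 0.01·(10, -8) = (0.9, -1.92)
Step 2: at (0.9, -1.92), ∇E = (9, -7.68) → (0.9, -1.92) − 0.01·(9, -7.68) = (0.81, -1.8432)

(0.81, -1.8432)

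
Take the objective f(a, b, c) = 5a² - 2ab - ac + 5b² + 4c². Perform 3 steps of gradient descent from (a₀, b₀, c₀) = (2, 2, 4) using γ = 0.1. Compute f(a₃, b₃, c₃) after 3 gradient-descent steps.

0.037624

∇f = (10a - 2b - c, -2a + 10b, -a + 8c)
Step 1: at (2, 2, 4), ∇f = (12, 16, 30) → (2, 2, 4) − 0.1·(12, 16, 30) = (0.8, 0.4, 1)
Step 2: at (0.8, 0.4, 1), ∇f = (6.2, 2.4, 7.2) → (0.8, 0.4, 1) − 0.1·(6.2, 2.4, 7.2) = (0.18, 0.16, 0.28)
Step 3: at (0.18, 0.16, 0.28), ∇f = (1.2, 1.24, 2.06) → (0.18, 0.16, 0.28) − 0.1·(1.2, 1.24, 2.06) = (0.06, 0.036, 0.074)
f(0.06, 0.036, 0.074) = 0.037624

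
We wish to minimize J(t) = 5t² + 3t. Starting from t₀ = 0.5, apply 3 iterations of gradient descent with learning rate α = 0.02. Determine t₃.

0.1096

J′(t) = 10t + 3
t₁ = 0.5 − 0.02·8 = 0.34
t₂ = 0.34 − 0.02·6.4 = 0.212
t₃ = 0.212 − 0.02·5.12 = 0.1096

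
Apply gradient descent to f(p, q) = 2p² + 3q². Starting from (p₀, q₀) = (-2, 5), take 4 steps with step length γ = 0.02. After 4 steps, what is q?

2.9984768

∇f = (4p, 6q)
Step 1: at (-2, 5), ∇f = (-8, 30) → (-2, 5) − 0.02·(-8, 30) = (-1.84, 4.4)
Step 2: at (-1.84, 4.4), ∇f = (-7.36, 26.4) → (-1.84, 4.4) − 0.02·(-7.36, 26.4) = (-1.6928, 3.872)
Step 3: at (-1.6928, 3.872), ∇f = (-6.7712, 23.232) → (-1.6928, 3.872) − 0.02·(-6.7712, 23.232) = (-1.557376, 3.40736)
Step 4: at (-1.557376, 3.40736), ∇f = (-6.229504, 20.44416) → (-1.557376, 3.40736) − 0.02·(-6.229504, 20.44416) = (-1.43278592, 2.9984768)
q = 2.9984768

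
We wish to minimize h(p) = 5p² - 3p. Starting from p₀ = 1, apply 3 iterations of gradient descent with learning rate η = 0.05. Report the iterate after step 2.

0.475

h′(p) = 10p - 3
p₁ = 1 − 0.05·7 = 0.65
p₂ = 0.65 − 0.05·3.5 = 0.475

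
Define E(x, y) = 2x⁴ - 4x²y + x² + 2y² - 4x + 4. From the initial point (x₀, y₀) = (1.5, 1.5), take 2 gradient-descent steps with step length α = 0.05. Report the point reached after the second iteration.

(1.3836, 1.562)

∇E = (8x³ - 8xy + 2x - 4, -4x² + 4y)
(x₁, y₁) = (1.5, 1.5) − 0.05·(8, -3) = (1.1, 1.65)
(x₂, y₂) = (1.1, 1.65) − 0.05·(-5.672, 1.76) = (1.3836, 1.562)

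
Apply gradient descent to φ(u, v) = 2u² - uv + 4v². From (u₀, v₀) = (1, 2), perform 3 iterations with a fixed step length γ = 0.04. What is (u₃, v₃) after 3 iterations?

(0.735744, 0.705536)

∇φ = (4u - v, -u + 8v)
(u₁, v₁) = (1, 2) − 0.04·(2, 15) = (0.92, 1.4)
(u₂, v₂) = (0.92, 1.4) − 0.04·(2.28, 10.28) = (0.8288, 0.9888)
(u₃, v₃) = (0.8288, 0.9888) − 0.04·(2.3264, 7.0816) = (0.735744, 0.705536)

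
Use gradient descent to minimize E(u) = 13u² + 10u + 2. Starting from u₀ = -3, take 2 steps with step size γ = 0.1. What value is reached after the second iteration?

-7.08

E′(u) = 26u + 10
u₁ = -3 − 0.1·(-68) = 3.8
u₂ = 3.8 − 0.1·108.8 = -7.08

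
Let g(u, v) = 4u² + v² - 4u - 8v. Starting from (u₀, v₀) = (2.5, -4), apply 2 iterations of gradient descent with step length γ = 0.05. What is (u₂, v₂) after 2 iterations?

∇g = (8u - 4, 2v - 8)
Step 1: at (2.5, -4), ∇g = (16, -16) → (2.5, -4) − 0.05·(16, -16) = (1.7, -3.2)
Step 2: at (1.7, -3.2), ∇g = (9.6, -14.4) → (1.7, -3.2) − 0.05·(9.6, -14.4) = (1.22, -2.48)

(1.22, -2.48)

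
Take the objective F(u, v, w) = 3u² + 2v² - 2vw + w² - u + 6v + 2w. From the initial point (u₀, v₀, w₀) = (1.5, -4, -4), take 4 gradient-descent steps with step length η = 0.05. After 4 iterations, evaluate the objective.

∇F = (6u - 1, 4v - 2w + 6, -2v + 2w + 2)
(u₁, v₁, w₁) = (1.5, -4, -4) − 0.05·(8, -2, 2) = (1.1, -3.9, -4.1)
(u₂, v₂, w₂) = (1.1, -3.9, -4.1) − 0.05·(5.6, -1.4, 1.6) = (0.82, -3.83, -4.18)
(u₃, v₃, w₃) = (0.82, -3.83, -4.18) − 0.05·(3.92, -0.96, 1.3) = (0.624, -3.782, -4.245)
(u₄, v₄, w₄) = (0.624, -3.782, -4.245) − 0.05·(2.744, -0.638, 1.074) = (0.4868, -3.7501, -4.2987)
F(0.4868, -3.7501, -4.2987) = -16.50966531

-16.50966531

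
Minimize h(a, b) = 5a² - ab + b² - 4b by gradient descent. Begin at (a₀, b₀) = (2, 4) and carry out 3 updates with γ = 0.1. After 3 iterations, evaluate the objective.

∇h = (10a - b, -a + 2b - 4)
(a₁, b₁) = (2, 4) − 0.1·(16, 2) = (0.4, 3.8)
(a₂, b₂) = (0.4, 3.8) − 0.1·(0.2, 3.2) = (0.38, 3.48)
(a₃, b₃) = (0.38, 3.48) − 0.1·(0.32, 2.58) = (0.348, 3.222)
h(0.348, 3.222) = -3.022452

-3.022452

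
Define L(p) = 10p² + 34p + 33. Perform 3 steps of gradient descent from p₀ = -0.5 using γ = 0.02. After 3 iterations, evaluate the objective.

L′(p) = 20p + 34
Step 1: L′(-0.5) = 24; p₁ = -0.5 − 0.02·24 = -0.98
Step 2: L′(-0.98) = 14.4; p₂ = -0.98 − 0.02·14.4 = -1.268
Step 3: L′(-1.268) = 8.64; p₃ = -1.268 − 0.02·8.64 = -1.4408
L(-1.4408) = 4.7718464

4.7718464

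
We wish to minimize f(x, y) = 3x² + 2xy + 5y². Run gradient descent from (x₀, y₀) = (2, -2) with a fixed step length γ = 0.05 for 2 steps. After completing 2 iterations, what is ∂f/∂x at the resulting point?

∇f = (6x + 2y, 2x + 10y)
Step 1: at (2, -2), ∇f = (8, -16) → (2, -2) − 0.05·(8, -16) = (1.6, -1.2)
Step 2: at (1.6, -1.2), ∇f = (7.2, -8.8) → (1.6, -1.2) − 0.05·(7.2, -8.8) = (1.24, -0.76)
∂f/∂x at (1.24, -0.76) = 5.92

5.92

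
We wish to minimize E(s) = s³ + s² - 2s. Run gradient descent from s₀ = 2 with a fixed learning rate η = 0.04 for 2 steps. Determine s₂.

1.155968

E′(s) = 3s² + 2s - 2
s₁ = 2 − 0.04·14 = 1.44
s₂ = 1.44 − 0.04·7.1008 = 1.155968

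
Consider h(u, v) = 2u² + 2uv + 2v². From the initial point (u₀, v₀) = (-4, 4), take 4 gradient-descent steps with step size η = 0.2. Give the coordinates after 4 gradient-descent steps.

(-0.5184, 0.5184)

∇h = (4u + 2v, 2u + 4v)
(u₁, v₁) = (-4, 4) − 0.2·(-8, 8) = (-2.4, 2.4)
(u₂, v₂) = (-2.4, 2.4) − 0.2·(-4.8, 4.8) = (-1.44, 1.44)
(u₃, v₃) = (-1.44, 1.44) − 0.2·(-2.88, 2.88) = (-0.864, 0.864)
(u₄, v₄) = (-0.864, 0.864) − 0.2·(-1.728, 1.728) = (-0.5184, 0.5184)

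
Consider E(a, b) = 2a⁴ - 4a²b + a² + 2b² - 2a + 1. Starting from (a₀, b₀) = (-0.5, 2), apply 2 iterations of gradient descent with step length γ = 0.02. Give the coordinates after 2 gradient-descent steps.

(-0.65819008, 1.738112)

∇E = (8a³ - 8ab + 2a - 2, -4a² + 4b)
(a₁, b₁) = (-0.5, 2) − 0.02·(4, 7) = (-0.58, 1.86)
(a₂, b₂) = (-0.58, 1.86) − 0.02·(3.909504, 6.0944) = (-0.65819008, 1.738112)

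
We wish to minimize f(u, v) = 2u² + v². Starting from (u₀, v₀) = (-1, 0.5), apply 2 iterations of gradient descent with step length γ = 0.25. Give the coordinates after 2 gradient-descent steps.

(0, 0.125)

∇f = (4u, 2v)
Step 1: at (-1, 0.5), ∇f = (-4, 1) → (-1, 0.5) − 0.25·(-4, 1) = (0, 0.25)
Step 2: at (0, 0.25), ∇f = (0, 0.5) → (0, 0.25) − 0.25·(0, 0.5) = (0, 0.125)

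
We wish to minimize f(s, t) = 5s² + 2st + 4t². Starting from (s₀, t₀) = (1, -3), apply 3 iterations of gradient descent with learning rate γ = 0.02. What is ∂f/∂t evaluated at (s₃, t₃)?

-13.449856

∇f = (10s + 2t, 2s + 8t)
Step 1: at (1, -3), ∇f = (4, -22) → (1, -3) − 0.02·(4, -22) = (0.92, -2.56)
Step 2: at (0.92, -2.56), ∇f = (4.08, -18.64) → (0.92, -2.56) − 0.02·(4.08, -18.64) = (0.8384, -2.1872)
Step 3: at (0.8384, -2.1872), ∇f = (4.0096, -15.8208) → (0.8384, -2.1872) − 0.02·(4.0096, -15.8208) = (0.758208, -1.870784)
∂f/∂t at (0.758208, -1.870784) = -13.449856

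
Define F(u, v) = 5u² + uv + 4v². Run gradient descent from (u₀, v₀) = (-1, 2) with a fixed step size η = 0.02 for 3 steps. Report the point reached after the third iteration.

∇F = (10u + v, u + 8v)
(u₁, v₁) = (-1, 2) − 0.02·(-8, 15) = (-0.84, 1.7)
(u₂, v₂) = (-0.84, 1.7) − 0.02·(-6.7, 12.76) = (-0.706, 1.4448)
(u₃, v₃) = (-0.706, 1.4448) − 0.02·(-5.6152, 10.8524) = (-0.593696, 1.227752)

(-0.593696, 1.227752)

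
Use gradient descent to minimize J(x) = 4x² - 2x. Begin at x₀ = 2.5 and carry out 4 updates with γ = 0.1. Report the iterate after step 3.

0.268

J′(x) = 8x - 2
Step 1: J′(2.5) = 18; x₁ = 2.5 − 0.1·18 = 0.7
Step 2: J′(0.7) = 3.6; x₂ = 0.7 − 0.1·3.6 = 0.34
Step 3: J′(0.34) = 0.72; x₃ = 0.34 − 0.1·0.72 = 0.268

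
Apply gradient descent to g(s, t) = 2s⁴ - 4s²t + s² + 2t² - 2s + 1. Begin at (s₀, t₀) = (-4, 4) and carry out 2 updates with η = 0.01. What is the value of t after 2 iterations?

4.300944

∇g = (8s³ - 8st + 2s - 2, -4s² + 4t)
Step 1: at (-4, 4), ∇g = (-394, -48) → (-4, 4) − 0.01·(-394, -48) = (-0.06, 4.48)
Step 2: at (-0.06, 4.48), ∇g = (0.028672, 17.9056) → (-0.06, 4.48) − 0.01·(0.028672, 17.9056) = (-0.06028672, 4.300944)
t = 4.300944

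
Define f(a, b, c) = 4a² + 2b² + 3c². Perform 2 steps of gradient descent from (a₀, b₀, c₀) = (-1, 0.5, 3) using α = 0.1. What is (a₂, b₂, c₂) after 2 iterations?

(-0.04, 0.18, 0.48)

∇f = (8a, 4b, 6c)
Step 1: at (-1, 0.5, 3), ∇f = (-8, 2, 18) → (-1, 0.5, 3) − 0.1·(-8, 2, 18) = (-0.2, 0.3, 1.2)
Step 2: at (-0.2, 0.3, 1.2), ∇f = (-1.6, 1.2, 7.2) → (-0.2, 0.3, 1.2) − 0.1·(-1.6, 1.2, 7.2) = (-0.04, 0.18, 0.48)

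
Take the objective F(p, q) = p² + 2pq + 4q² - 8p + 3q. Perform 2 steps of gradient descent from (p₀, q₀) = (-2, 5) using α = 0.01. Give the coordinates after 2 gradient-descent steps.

∇F = (2p + 2q - 8, 2p + 8q + 3)
Step 1: at (-2, 5), ∇F = (-2, 39) → (-2, 5) − 0.01·(-2, 39) = (-1.98, 4.61)
Step 2: at (-1.98, 4.61), ∇F = (-2.74, 35.92) → (-1.98, 4.61) − 0.01·(-2.74, 35.92) = (-1.9526, 4.2508)

(-1.9526, 4.2508)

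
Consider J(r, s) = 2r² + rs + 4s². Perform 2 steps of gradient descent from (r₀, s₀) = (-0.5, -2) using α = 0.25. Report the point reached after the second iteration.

(-0.53125, -2.25)

∇J = (4r + s, r + 8s)
Step 1: at (-0.5, -2), ∇J = (-4, -16.5) → (-0.5, -2) − 0.25·(-4, -16.5) = (0.5, 2.125)
Step 2: at (0.5, 2.125), ∇J = (4.125, 17.5) → (0.5, 2.125) − 0.25·(4.125, 17.5) = (-0.53125, -2.25)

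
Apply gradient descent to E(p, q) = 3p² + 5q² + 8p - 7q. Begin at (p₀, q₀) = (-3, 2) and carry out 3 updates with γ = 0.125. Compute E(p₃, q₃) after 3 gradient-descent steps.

∇E = (6p + 8, 10q - 7)
(p₁, q₁) = (-3, 2) − 0.125·(-10, 13) = (-1.75, 0.375)
(p₂, q₂) = (-1.75, 0.375) − 0.125·(-2.5, -3.25) = (-1.4375, 0.78125)
(p₃, q₃) = (-1.4375, 0.78125) − 0.125·(-0.625, 0.8125) = (-1.359375, 0.6796875)
E(-1.359375, 0.6796875) = -7.77923583984375

-7.77923583984375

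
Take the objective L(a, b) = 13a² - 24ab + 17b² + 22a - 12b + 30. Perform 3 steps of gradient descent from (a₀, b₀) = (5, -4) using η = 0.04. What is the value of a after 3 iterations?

-7.506624

∇L = (26a - 24b + 22, -24a + 34b - 12)
Step 1: at (5, -4), ∇L = (248, -268) → (5, -4) − 0.04·(248, -268) = (-4.92, 6.72)
Step 2: at (-4.92, 6.72), ∇L = (-267.2, 334.56) → (-4.92, 6.72) − 0.04·(-267.2, 334.56) = (5.768, -6.6624)
Step 3: at (5.768, -6.6624), ∇L = (331.8656, -376.9536) → (5.768, -6.6624) − 0.04·(331.8656, -376.9536) = (-7.506624, 8.415744)
a = -7.506624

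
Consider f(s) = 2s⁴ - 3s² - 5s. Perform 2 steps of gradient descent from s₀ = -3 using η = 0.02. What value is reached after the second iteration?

1.09663744

f′(s) = 8s³ - 6s - 5
s₁ = -3 − 0.02·(-203) = 1.06
s₂ = 1.06 − 0.02·(-1.831872) = 1.09663744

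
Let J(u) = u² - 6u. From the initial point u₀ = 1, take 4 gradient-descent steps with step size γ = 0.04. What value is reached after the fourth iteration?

J′(u) = 2u - 6
u₁ = 1 − 0.04·(-4) = 1.16
u₂ = 1.16 − 0.04·(-3.68) = 1.3072
u₃ = 1.3072 − 0.04·(-3.3856) = 1.442624
u₄ = 1.442624 − 0.04·(-3.114752) = 1.56721408

1.56721408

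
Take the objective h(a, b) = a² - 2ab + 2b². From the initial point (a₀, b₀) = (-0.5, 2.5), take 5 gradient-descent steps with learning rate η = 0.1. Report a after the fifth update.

∇h = (2a - 2b, -2a + 4b)
(a₁, b₁) = (-0.5, 2.5) − 0.1·(-6, 11) = (0.1, 1.4)
(a₂, b₂) = (0.1, 1.4) − 0.1·(-2.6, 5.4) = (0.36, 0.86)
(a₃, b₃) = (0.36, 0.86) − 0.1·(-1, 2.72) = (0.46, 0.588)
(a₄, b₄) = (0.46, 0.588) − 0.1·(-0.256, 1.432) = (0.4856, 0.4448)
(a₅, b₅) = (0.4856, 0.4448) − 0.1·(0.0816, 0.808) = (0.47744, 0.364)
a = 0.47744

0.47744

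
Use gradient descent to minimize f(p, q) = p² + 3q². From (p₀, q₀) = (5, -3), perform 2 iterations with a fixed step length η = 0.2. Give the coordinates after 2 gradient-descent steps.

∇f = (2p, 6q)
(p₁, q₁) = (5, -3) − 0.2·(10, -18) = (3, 0.6)
(p₂, q₂) = (3, 0.6) − 0.2·(6, 3.6) = (1.8, -0.12)

(1.8, -0.12)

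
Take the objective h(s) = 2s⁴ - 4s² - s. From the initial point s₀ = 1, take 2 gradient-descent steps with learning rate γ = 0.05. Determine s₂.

h′(s) = 8s³ - 8s - 1
s₁ = 1 − 0.05·(-1) = 1.05
s₂ = 1.05 − 0.05·(-0.139) = 1.05695

1.05695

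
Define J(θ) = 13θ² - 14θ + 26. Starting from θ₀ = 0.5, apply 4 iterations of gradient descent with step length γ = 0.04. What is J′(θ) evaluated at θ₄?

-0.00000256

J′(θ) = 26θ - 14
Step 1: J′(0.5) = -1; θ₁ = 0.5 − 0.04·(-1) = 0.54
Step 2: J′(0.54) = 0.04; θ₂ = 0.54 − 0.04·0.04 = 0.5384
Step 3: J′(0.5384) = -0.0016; θ₃ = 0.5384 − 0.04·(-0.0016) = 0.538464
Step 4: J′(0.538464) = 0.000064; θ₄ = 0.538464 − 0.04·0.000064 = 0.53846144
J′(θ) at (0.53846144) = -0.00000256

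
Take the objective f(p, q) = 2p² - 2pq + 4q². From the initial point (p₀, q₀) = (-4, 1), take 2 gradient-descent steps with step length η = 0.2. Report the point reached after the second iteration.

(-0.96, 1.16)

∇f = (4p - 2q, -2p + 8q)
Step 1: at (-4, 1), ∇f = (-18, 16) → (-4, 1) − 0.2·(-18, 16) = (-0.4, -2.2)
Step 2: at (-0.4, -2.2), ∇f = (2.8, -16.8) → (-0.4, -2.2) − 0.2·(2.8, -16.8) = (-0.96, 1.16)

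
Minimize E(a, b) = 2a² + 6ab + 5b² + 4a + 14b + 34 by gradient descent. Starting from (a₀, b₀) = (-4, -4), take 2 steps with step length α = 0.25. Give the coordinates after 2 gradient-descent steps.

∇E = (4a + 6b + 4, 6a + 10b + 14)
Step 1: at (-4, -4), ∇E = (-36, -50) → (-4, -4) − 0.25·(-36, -50) = (5, 8.5)
Step 2: at (5, 8.5), ∇E = (75, 129) → (5, 8.5) − 0.25·(75, 129) = (-13.75, -23.75)

(-13.75, -23.75)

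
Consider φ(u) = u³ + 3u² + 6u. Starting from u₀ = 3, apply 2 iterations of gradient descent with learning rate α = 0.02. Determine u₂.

φ′(u) = 3u² + 6u + 6
u₁ = 3 − 0.02·51 = 1.98
u₂ = 1.98 − 0.02·29.6412 = 1.387176

1.387176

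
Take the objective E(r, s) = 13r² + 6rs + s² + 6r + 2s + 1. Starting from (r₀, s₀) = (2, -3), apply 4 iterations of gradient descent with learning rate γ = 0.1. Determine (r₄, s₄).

∇E = (26r + 6s + 6, 6r + 2s + 2)
Step 1: at (2, -3), ∇E = (40, 8) → (2, -3) − 0.1·(40, 8) = (-2, -3.8)
Step 2: at (-2, -3.8), ∇E = (-68.8, -17.6) → (-2, -3.8) − 0.1·(-68.8, -17.6) = (4.88, -2.04)
Step 3: at (4.88, -2.04), ∇E = (120.64, 27.2) → (4.88, -2.04) − 0.1·(120.64, 27.2) = (-7.184, -4.76)
Step 4: at (-7.184, -4.76), ∇E = (-209.344, -50.624) → (-7.184, -4.76) − 0.1·(-209.344, -50.624) = (13.7504, 0.3024)

(13.7504, 0.3024)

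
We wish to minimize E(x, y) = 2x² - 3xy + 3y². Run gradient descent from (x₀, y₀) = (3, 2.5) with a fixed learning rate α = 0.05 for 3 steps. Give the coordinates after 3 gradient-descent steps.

∇E = (4x - 3y, -3x + 6y)
(x₁, y₁) = (3, 2.5) − 0.05·(4.5, 6) = (2.775, 2.2)
(x₂, y₂) = (2.775, 2.2) − 0.05·(4.5, 4.875) = (2.55, 1.95625)
(x₃, y₃) = (2.55, 1.95625) − 0.05·(4.33125, 4.0875) = (2.3334375, 1.751875)

(2.3334375, 1.751875)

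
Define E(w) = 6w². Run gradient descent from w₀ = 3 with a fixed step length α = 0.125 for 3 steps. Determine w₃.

-0.375

E′(w) = 12w
Step 1: E′(3) = 36; w₁ = 3 − 0.125·36 = -1.5
Step 2: E′(-1.5) = -18; w₂ = -1.5 − 0.125·(-18) = 0.75
Step 3: E′(0.75) = 9; w₃ = 0.75 − 0.125·9 = -0.375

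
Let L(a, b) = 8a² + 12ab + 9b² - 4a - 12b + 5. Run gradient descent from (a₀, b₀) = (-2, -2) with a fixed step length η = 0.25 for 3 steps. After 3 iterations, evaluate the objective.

∇L = (16a + 12b - 4, 12a + 18b - 12)
Step 1: at (-2, -2), ∇L = (-60, -72) → (-2, -2) − 0.25·(-60, -72) = (13, 16)
Step 2: at (13, 16), ∇L = (396, 432) → (13, 16) − 0.25·(396, 432) = (-86, -92)
Step 3: at (-86, -92), ∇L = (-2484, -2700) → (-86, -92) − 0.25·(-2484, -2700) = (535, 583)
L(535, 583) = 9082530

9082530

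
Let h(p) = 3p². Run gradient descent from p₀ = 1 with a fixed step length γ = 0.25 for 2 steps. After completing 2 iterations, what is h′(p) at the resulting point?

h′(p) = 6p
p₁ = 1 − 0.25·6 = -0.5
p₂ = -0.5 − 0.25·(-3) = 0.25
h′(p) at (0.25) = 1.5

1.5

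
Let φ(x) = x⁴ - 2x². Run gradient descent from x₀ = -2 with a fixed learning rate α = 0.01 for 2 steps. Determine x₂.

φ′(x) = 4x³ - 4x
x₁ = -2 − 0.01·(-24) = -1.76
x₂ = -1.76 − 0.01·(-14.767104) = -1.61232896

-1.61232896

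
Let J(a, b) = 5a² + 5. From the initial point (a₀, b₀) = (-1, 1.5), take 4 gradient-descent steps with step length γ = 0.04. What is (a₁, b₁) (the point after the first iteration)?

(-0.6, 1.5)

∇J = (10a, 0)
Step 1: at (-1, 1.5), ∇J = (-10, 0) → (-1, 1.5) − 0.04·(-10, 0) = (-0.6, 1.5)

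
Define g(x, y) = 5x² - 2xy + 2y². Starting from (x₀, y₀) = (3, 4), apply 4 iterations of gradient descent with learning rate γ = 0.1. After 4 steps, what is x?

0.2592

∇g = (10x - 2y, -2x + 4y)
Step 1: at (3, 4), ∇g = (22, 10) → (3, 4) − 0.1·(22, 10) = (0.8, 3)
Step 2: at (0.8, 3), ∇g = (2, 10.4) → (0.8, 3) − 0.1·(2, 10.4) = (0.6, 1.96)
Step 3: at (0.6, 1.96), ∇g = (2.08, 6.64) → (0.6, 1.96) − 0.1·(2.08, 6.64) = (0.392, 1.296)
Step 4: at (0.392, 1.296), ∇g = (1.328, 4.4) → (0.392, 1.296) − 0.1·(1.328, 4.4) = (0.2592, 0.856)
x = 0.2592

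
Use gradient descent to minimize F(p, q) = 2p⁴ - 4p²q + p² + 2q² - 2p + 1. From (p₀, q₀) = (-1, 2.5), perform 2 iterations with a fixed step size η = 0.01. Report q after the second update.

2.389056

∇F = (8p³ - 8pq + 2p - 2, -4p² + 4q)
Step 1: at (-1, 2.5), ∇F = (8, 6) → (-1, 2.5) − 0.01·(8, 6) = (-1.08, 2.44)
Step 2: at (-1.08, 2.44), ∇F = (6.843904, 5.0944) → (-1.08, 2.44) − 0.01·(6.843904, 5.0944) = (-1.14843904, 2.389056)
q = 2.389056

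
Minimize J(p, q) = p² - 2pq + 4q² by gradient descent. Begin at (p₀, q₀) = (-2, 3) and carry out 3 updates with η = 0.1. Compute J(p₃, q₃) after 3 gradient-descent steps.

∇J = (2p - 2q, -2p + 8q)
Step 1: at (-2, 3), ∇J = (-10, 28) → (-2, 3) − 0.1·(-10, 28) = (-1, 0.2)
Step 2: at (-1, 0.2), ∇J = (-2.4, 3.6) → (-1, 0.2) − 0.1·(-2.4, 3.6) = (-0.76, -0.16)
Step 3: at (-0.76, -0.16), ∇J = (-1.2, 0.24) → (-0.76, -0.16) − 0.1·(-1.2, 0.24) = (-0.64, -0.184)
J(-0.64, -0.184) = 0.309504

0.309504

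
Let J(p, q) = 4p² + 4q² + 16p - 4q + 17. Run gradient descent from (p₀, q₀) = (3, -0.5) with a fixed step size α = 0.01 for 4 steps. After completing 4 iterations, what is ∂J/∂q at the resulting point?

-5.73114368

∇J = (8p + 16, 8q - 4)
Step 1: at (3, -0.5), ∇J = (40, -8) → (3, -0.5) − 0.01·(40, -8) = (2.6, -0.42)
Step 2: at (2.6, -0.42), ∇J = (36.8, -7.36) → (2.6, -0.42) − 0.01·(36.8, -7.36) = (2.232, -0.3464)
Step 3: at (2.232, -0.3464), ∇J = (33.856, -6.7712) → (2.232, -0.3464) − 0.01·(33.856, -6.7712) = (1.89344, -0.278688)
Step 4: at (1.89344, -0.278688), ∇J = (31.14752, -6.229504) → (1.89344, -0.278688) − 0.01·(31.14752, -6.229504) = (1.5819648, -0.21639296)
∂J/∂q at (1.5819648, -0.21639296) = -5.73114368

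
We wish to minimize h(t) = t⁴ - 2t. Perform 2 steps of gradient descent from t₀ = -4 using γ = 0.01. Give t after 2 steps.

h′(t) = 4t³ - 2
t₁ = -4 − 0.01·(-258) = -1.42
t₂ = -1.42 − 0.01·(-13.453152) = -1.28546848

-1.28546848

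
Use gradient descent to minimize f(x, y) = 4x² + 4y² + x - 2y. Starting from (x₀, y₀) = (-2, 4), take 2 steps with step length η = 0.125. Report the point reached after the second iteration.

(-0.125, 0.25)

∇f = (8x + 1, 8y - 2)
Step 1: at (-2, 4), ∇f = (-15, 30) → (-2, 4) − 0.125·(-15, 30) = (-0.125, 0.25)
Step 2: at (-0.125, 0.25), ∇f = (0, 0) → (-0.125, 0.25) − 0.125·(0, 0) = (-0.125, 0.25)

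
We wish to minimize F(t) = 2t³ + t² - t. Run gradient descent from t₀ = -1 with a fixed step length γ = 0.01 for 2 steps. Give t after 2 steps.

F′(t) = 6t² + 2t - 1
Step 1: F′(-1) = 3; t₁ = -1 − 0.01·3 = -1.03
Step 2: F′(-1.03) = 3.3054; t₂ = -1.03 − 0.01·3.3054 = -1.063054

-1.063054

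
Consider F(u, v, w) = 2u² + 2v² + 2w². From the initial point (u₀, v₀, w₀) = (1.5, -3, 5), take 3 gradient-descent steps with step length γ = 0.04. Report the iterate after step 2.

∇F = (4u, 4v, 4w)
(u₁, v₁, w₁) = (1.5, -3, 5) − 0.04·(6, -12, 20) = (1.26, -2.52, 4.2)
(u₂, v₂, w₂) = (1.26, -2.52, 4.2) − 0.04·(5.04, -10.08, 16.8) = (1.0584, -2.1168, 3.528)

(1.0584, -2.1168, 3.528)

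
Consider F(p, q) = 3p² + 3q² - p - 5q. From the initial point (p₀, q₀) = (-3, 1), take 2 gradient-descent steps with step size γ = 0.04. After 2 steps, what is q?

∇F = (6p - 1, 6q - 5)
Step 1: at (-3, 1), ∇F = (-19, 1) → (-3, 1) − 0.04·(-19, 1) = (-2.24, 0.96)
Step 2: at (-2.24, 0.96), ∇F = (-14.44, 0.76) → (-2.24, 0.96) − 0.04·(-14.44, 0.76) = (-1.6624, 0.9296)
q = 0.9296

0.9296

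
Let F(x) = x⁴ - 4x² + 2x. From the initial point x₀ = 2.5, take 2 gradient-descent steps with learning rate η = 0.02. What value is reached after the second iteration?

1.49373752

F′(x) = 4x³ - 8x + 2
Step 1: F′(2.5) = 44.5; x₁ = 2.5 − 0.02·44.5 = 1.61
Step 2: F′(1.61) = 5.813124; x₂ = 1.61 − 0.02·5.813124 = 1.49373752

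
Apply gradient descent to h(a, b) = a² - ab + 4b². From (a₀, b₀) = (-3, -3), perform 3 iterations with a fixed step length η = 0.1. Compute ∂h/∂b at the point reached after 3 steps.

-0.675

∇h = (2a - b, -a + 8b)
(a₁, b₁) = (-3, -3) − 0.1·(-3, -21) = (-2.7, -0.9)
(a₂, b₂) = (-2.7, -0.9) − 0.1·(-4.5, -4.5) = (-2.25, -0.45)
(a₃, b₃) = (-2.25, -0.45) − 0.1·(-4.05, -1.35) = (-1.845, -0.315)
∂h/∂b at (-1.845, -0.315) = -0.675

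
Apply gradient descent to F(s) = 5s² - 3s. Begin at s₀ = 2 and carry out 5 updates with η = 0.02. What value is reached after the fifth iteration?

F′(s) = 10s - 3
s₁ = 2 − 0.02·17 = 1.66
s₂ = 1.66 − 0.02·13.6 = 1.388
s₃ = 1.388 − 0.02·10.88 = 1.1704
s₄ = 1.1704 − 0.02·8.704 = 0.99632
s₅ = 0.99632 − 0.02·6.9632 = 0.857056

0.857056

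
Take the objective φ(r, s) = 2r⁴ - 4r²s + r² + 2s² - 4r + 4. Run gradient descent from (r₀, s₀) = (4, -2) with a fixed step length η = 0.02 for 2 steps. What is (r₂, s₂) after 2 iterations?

∇φ = (8r³ - 8rs + 2r - 4, -4r² + 4s)
Step 1: at (4, -2), ∇φ = (580, -72) → (4, -2) − 0.02·(580, -72) = (-7.6, -0.56)
Step 2: at (-7.6, -0.56), ∇φ = (-3565.056, -233.28) → (-7.6, -0.56) − 0.02·(-3565.056, -233.28) = (63.70112, 4.1056)

(63.70112, 4.1056)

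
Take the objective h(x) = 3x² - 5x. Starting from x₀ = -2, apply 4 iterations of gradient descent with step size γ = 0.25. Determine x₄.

h′(x) = 6x - 5
x₁ = -2 − 0.25·(-17) = 2.25
x₂ = 2.25 − 0.25·8.5 = 0.125
x₃ = 0.125 − 0.25·(-4.25) = 1.1875
x₄ = 1.1875 − 0.25·2.125 = 0.65625

0.65625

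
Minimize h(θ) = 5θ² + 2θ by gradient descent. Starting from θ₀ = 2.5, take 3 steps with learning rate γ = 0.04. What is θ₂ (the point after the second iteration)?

h′(θ) = 10θ + 2
Step 1: h′(2.5) = 27; θ₁ = 2.5 − 0.04·27 = 1.42
Step 2: h′(1.42) = 16.2; θ₂ = 1.42 − 0.04·16.2 = 0.772

0.772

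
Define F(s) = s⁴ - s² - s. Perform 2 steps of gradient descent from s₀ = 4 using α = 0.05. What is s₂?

107.301575

F′(s) = 4s³ - 2s - 1
Step 1: F′(4) = 247; s₁ = 4 − 0.05·247 = -8.35
Step 2: F′(-8.35) = -2313.0315; s₂ = -8.35 − 0.05·(-2313.0315) = 107.301575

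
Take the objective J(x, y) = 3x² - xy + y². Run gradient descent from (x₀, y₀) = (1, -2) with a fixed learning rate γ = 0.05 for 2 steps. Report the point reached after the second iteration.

∇J = (6x - y, -x + 2y)
Step 1: at (1, -2), ∇J = (8, -5) → (1, -2) − 0.05·(8, -5) = (0.6, -1.75)
Step 2: at (0.6, -1.75), ∇J = (5.35, -4.1) → (0.6, -1.75) − 0.05·(5.35, -4.1) = (0.3325, -1.545)

(0.3325, -1.545)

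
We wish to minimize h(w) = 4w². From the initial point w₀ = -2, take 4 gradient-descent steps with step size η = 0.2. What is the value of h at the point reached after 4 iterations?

0.26873856

h′(w) = 8w
w₁ = -2 − 0.2·(-16) = 1.2
w₂ = 1.2 − 0.2·9.6 = -0.72
w₃ = -0.72 − 0.2·(-5.76) = 0.432
w₄ = 0.432 − 0.2·3.456 = -0.2592
h(-0.2592) = 0.26873856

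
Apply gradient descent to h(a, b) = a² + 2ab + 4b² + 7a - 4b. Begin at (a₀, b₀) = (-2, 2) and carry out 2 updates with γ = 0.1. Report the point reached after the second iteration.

∇h = (2a + 2b + 7, 2a + 8b - 4)
Step 1: at (-2, 2), ∇h = (7, 8) → (-2, 2) − 0.1·(7, 8) = (-2.7, 1.2)
Step 2: at (-2.7, 1.2), ∇h = (4, 0.2) → (-2.7, 1.2) − 0.1·(4, 0.2) = (-3.1, 1.18)

(-3.1, 1.18)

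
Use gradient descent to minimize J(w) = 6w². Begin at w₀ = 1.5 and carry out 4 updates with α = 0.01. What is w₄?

J′(w) = 12w
w₁ = 1.5 − 0.01·18 = 1.32
w₂ = 1.32 − 0.01·15.84 = 1.1616
w₃ = 1.1616 − 0.01·13.9392 = 1.022208
w₄ = 1.022208 − 0.01·12.266496 = 0.89954304

0.89954304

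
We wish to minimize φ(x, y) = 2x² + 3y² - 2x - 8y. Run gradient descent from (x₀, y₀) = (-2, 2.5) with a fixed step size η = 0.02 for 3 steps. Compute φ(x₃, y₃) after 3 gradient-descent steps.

∇φ = (4x - 2, 6y - 8)
Step 1: at (-2, 2.5), ∇φ = (-10, 7) → (-2, 2.5) − 0.02·(-10, 7) = (-1.8, 2.36)
Step 2: at (-1.8, 2.36), ∇φ = (-9.2, 6.16) → (-1.8, 2.36) − 0.02·(-9.2, 6.16) = (-1.616, 2.2368)
Step 3: at (-1.616, 2.2368), ∇φ = (-8.464, 5.4208) → (-1.616, 2.2368) − 0.02·(-8.464, 5.4208) = (-1.44672, 2.128384)
φ(-1.44672, 2.128384) = 3.642420871168

3.642420871168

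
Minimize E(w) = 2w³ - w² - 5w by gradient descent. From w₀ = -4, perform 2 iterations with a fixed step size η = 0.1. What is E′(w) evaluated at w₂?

E′(w) = 6w² - 2w - 5
w₁ = -4 − 0.1·99 = -13.9
w₂ = -13.9 − 0.1·1182.06 = -132.106
E′(w) at (-132.106) = 104971.183416

104971.183416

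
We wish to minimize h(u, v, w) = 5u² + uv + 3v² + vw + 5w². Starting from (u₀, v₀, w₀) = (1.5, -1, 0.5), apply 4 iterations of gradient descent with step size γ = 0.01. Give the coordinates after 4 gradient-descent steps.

(1.01632076, -0.84411876, 0.36022076)

∇h = (10u + v, u + 6v + w, v + 10w)
(u₁, v₁, w₁) = (1.5, -1, 0.5) − 0.01·(14, -4, 4) = (1.36, -0.96, 0.46)
(u₂, v₂, w₂) = (1.36, -0.96, 0.46) − 0.01·(12.64, -3.94, 3.64) = (1.2336, -0.9206, 0.4236)
(u₃, v₃, w₃) = (1.2336, -0.9206, 0.4236) − 0.01·(11.4154, -3.8664, 3.3154) = (1.119446, -0.881936, 0.390446)
(u₄, v₄, w₄) = (1.119446, -0.881936, 0.390446) − 0.01·(10.312524, -3.781724, 3.022524) = (1.01632076, -0.84411876, 0.36022076)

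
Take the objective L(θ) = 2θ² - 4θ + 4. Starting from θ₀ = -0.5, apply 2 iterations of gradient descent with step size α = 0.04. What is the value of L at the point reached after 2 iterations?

4.24042112

L′(θ) = 4θ - 4
θ₁ = -0.5 − 0.04·(-6) = -0.26
θ₂ = -0.26 − 0.04·(-5.04) = -0.0584
L(-0.0584) = 4.24042112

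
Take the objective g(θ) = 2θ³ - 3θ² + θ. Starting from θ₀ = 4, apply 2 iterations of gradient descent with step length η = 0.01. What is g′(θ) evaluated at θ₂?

g′(θ) = 6θ² - 6θ + 1
θ₁ = 4 − 0.01·73 = 3.27
θ₂ = 3.27 − 0.01·45.5374 = 2.814626
g′(θ) at (2.814626) = 31.644961119256

31.644961119256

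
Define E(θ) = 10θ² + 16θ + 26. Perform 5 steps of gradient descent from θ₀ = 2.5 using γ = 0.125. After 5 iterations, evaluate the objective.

6299.32275390625

E′(θ) = 20θ + 16
θ₁ = 2.5 − 0.125·66 = -5.75
θ₂ = -5.75 − 0.125·(-99) = 6.625
θ₃ = 6.625 − 0.125·148.5 = -11.9375
θ₄ = -11.9375 − 0.125·(-222.75) = 15.90625
θ₅ = 15.90625 − 0.125·334.125 = -25.859375
E(-25.859375) = 6299.32275390625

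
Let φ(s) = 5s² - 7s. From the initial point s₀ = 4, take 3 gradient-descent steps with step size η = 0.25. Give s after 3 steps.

φ′(s) = 10s - 7
Step 1: φ′(4) = 33; s₁ = 4 − 0.25·33 = -4.25
Step 2: φ′(-4.25) = -49.5; s₂ = -4.25 − 0.25·(-49.5) = 8.125
Step 3: φ′(8.125) = 74.25; s₃ = 8.125 − 0.25·74.25 = -10.4375

-10.4375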